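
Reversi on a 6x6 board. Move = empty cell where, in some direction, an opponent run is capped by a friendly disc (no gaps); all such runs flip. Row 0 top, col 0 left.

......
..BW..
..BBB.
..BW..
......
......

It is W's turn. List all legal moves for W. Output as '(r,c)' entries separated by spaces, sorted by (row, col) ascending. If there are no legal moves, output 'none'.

(0,1): no bracket -> illegal
(0,2): no bracket -> illegal
(0,3): no bracket -> illegal
(1,1): flips 2 -> legal
(1,4): no bracket -> illegal
(1,5): flips 1 -> legal
(2,1): no bracket -> illegal
(2,5): no bracket -> illegal
(3,1): flips 2 -> legal
(3,4): no bracket -> illegal
(3,5): flips 1 -> legal
(4,1): no bracket -> illegal
(4,2): no bracket -> illegal
(4,3): no bracket -> illegal

Answer: (1,1) (1,5) (3,1) (3,5)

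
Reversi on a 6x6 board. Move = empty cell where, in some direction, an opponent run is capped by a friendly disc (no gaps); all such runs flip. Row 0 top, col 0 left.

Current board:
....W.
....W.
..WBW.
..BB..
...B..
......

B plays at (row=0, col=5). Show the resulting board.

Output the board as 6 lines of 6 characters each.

Answer: ....WB
....B.
..WBW.
..BB..
...B..
......

Derivation:
Place B at (0,5); scan 8 dirs for brackets.
Dir NW: edge -> no flip
Dir N: edge -> no flip
Dir NE: edge -> no flip
Dir W: opp run (0,4), next='.' -> no flip
Dir E: edge -> no flip
Dir SW: opp run (1,4) capped by B -> flip
Dir S: first cell '.' (not opp) -> no flip
Dir SE: edge -> no flip
All flips: (1,4)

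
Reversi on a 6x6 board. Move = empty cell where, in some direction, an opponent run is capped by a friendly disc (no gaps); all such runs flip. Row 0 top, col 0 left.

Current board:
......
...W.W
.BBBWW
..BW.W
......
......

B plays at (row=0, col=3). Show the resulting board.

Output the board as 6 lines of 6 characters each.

Answer: ...B..
...B.W
.BBBWW
..BW.W
......
......

Derivation:
Place B at (0,3); scan 8 dirs for brackets.
Dir NW: edge -> no flip
Dir N: edge -> no flip
Dir NE: edge -> no flip
Dir W: first cell '.' (not opp) -> no flip
Dir E: first cell '.' (not opp) -> no flip
Dir SW: first cell '.' (not opp) -> no flip
Dir S: opp run (1,3) capped by B -> flip
Dir SE: first cell '.' (not opp) -> no flip
All flips: (1,3)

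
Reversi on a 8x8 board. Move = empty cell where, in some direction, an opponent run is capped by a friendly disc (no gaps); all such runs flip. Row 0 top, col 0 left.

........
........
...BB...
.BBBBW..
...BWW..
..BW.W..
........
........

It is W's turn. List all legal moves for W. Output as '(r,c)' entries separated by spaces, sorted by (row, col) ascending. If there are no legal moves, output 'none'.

(1,2): flips 2 -> legal
(1,3): flips 4 -> legal
(1,4): flips 2 -> legal
(1,5): no bracket -> illegal
(2,0): no bracket -> illegal
(2,1): no bracket -> illegal
(2,2): flips 1 -> legal
(2,5): no bracket -> illegal
(3,0): flips 4 -> legal
(4,0): no bracket -> illegal
(4,1): no bracket -> illegal
(4,2): flips 1 -> legal
(5,1): flips 1 -> legal
(5,4): no bracket -> illegal
(6,1): no bracket -> illegal
(6,2): no bracket -> illegal
(6,3): no bracket -> illegal

Answer: (1,2) (1,3) (1,4) (2,2) (3,0) (4,2) (5,1)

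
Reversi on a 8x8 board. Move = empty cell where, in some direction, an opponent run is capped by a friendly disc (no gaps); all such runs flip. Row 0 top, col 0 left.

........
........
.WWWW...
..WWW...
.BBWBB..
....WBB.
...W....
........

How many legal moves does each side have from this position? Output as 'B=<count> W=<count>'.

Answer: B=7 W=9

Derivation:
-- B to move --
(1,0): no bracket -> illegal
(1,1): flips 2 -> legal
(1,2): flips 4 -> legal
(1,3): no bracket -> illegal
(1,4): flips 4 -> legal
(1,5): flips 2 -> legal
(2,0): no bracket -> illegal
(2,5): no bracket -> illegal
(3,0): no bracket -> illegal
(3,1): no bracket -> illegal
(3,5): no bracket -> illegal
(5,2): no bracket -> illegal
(5,3): flips 1 -> legal
(6,2): no bracket -> illegal
(6,4): flips 1 -> legal
(6,5): no bracket -> illegal
(7,2): flips 2 -> legal
(7,3): no bracket -> illegal
(7,4): no bracket -> illegal
B mobility = 7
-- W to move --
(3,0): no bracket -> illegal
(3,1): no bracket -> illegal
(3,5): no bracket -> illegal
(3,6): flips 1 -> legal
(4,0): flips 2 -> legal
(4,6): flips 2 -> legal
(4,7): no bracket -> illegal
(5,0): flips 1 -> legal
(5,1): flips 1 -> legal
(5,2): flips 1 -> legal
(5,3): no bracket -> illegal
(5,7): flips 2 -> legal
(6,4): no bracket -> illegal
(6,5): no bracket -> illegal
(6,6): flips 2 -> legal
(6,7): flips 2 -> legal
W mobility = 9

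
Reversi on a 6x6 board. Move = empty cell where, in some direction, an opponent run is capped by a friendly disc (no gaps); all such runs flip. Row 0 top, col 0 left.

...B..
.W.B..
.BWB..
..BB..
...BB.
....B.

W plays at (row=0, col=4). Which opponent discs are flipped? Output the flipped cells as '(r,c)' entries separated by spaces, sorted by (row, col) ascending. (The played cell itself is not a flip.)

Dir NW: edge -> no flip
Dir N: edge -> no flip
Dir NE: edge -> no flip
Dir W: opp run (0,3), next='.' -> no flip
Dir E: first cell '.' (not opp) -> no flip
Dir SW: opp run (1,3) capped by W -> flip
Dir S: first cell '.' (not opp) -> no flip
Dir SE: first cell '.' (not opp) -> no flip

Answer: (1,3)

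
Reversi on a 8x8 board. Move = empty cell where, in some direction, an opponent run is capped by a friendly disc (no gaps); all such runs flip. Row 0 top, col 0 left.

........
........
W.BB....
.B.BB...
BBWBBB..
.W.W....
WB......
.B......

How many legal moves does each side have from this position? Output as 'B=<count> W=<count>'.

-- B to move --
(1,0): no bracket -> illegal
(1,1): no bracket -> illegal
(2,1): no bracket -> illegal
(3,0): no bracket -> illegal
(3,2): no bracket -> illegal
(5,0): no bracket -> illegal
(5,2): no bracket -> illegal
(5,4): no bracket -> illegal
(6,2): flips 2 -> legal
(6,3): flips 1 -> legal
(6,4): flips 2 -> legal
(7,0): no bracket -> illegal
B mobility = 3
-- W to move --
(1,1): no bracket -> illegal
(1,2): no bracket -> illegal
(1,3): flips 3 -> legal
(1,4): no bracket -> illegal
(2,1): flips 2 -> legal
(2,4): flips 1 -> legal
(2,5): no bracket -> illegal
(3,0): no bracket -> illegal
(3,2): no bracket -> illegal
(3,5): flips 1 -> legal
(3,6): no bracket -> illegal
(4,6): flips 3 -> legal
(5,0): no bracket -> illegal
(5,2): no bracket -> illegal
(5,4): no bracket -> illegal
(5,5): no bracket -> illegal
(5,6): no bracket -> illegal
(6,2): flips 1 -> legal
(7,0): no bracket -> illegal
(7,2): no bracket -> illegal
W mobility = 6

Answer: B=3 W=6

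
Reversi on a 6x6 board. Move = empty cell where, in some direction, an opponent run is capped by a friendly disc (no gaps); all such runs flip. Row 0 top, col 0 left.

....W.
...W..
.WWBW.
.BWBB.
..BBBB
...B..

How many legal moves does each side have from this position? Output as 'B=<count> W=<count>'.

Answer: B=9 W=9

Derivation:
-- B to move --
(0,2): no bracket -> illegal
(0,3): flips 1 -> legal
(0,5): no bracket -> illegal
(1,0): flips 2 -> legal
(1,1): flips 2 -> legal
(1,2): flips 2 -> legal
(1,4): flips 1 -> legal
(1,5): flips 1 -> legal
(2,0): flips 2 -> legal
(2,5): flips 1 -> legal
(3,0): no bracket -> illegal
(3,5): no bracket -> illegal
(4,1): flips 1 -> legal
B mobility = 9
-- W to move --
(1,2): no bracket -> illegal
(1,4): flips 1 -> legal
(2,0): no bracket -> illegal
(2,5): no bracket -> illegal
(3,0): flips 1 -> legal
(3,5): flips 2 -> legal
(4,0): flips 1 -> legal
(4,1): flips 1 -> legal
(5,1): flips 2 -> legal
(5,2): flips 1 -> legal
(5,4): flips 3 -> legal
(5,5): flips 2 -> legal
W mobility = 9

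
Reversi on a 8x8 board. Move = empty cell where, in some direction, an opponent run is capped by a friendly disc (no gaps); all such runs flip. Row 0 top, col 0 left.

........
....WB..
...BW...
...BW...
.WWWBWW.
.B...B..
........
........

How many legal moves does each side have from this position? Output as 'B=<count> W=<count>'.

Answer: B=11 W=11

Derivation:
-- B to move --
(0,3): no bracket -> illegal
(0,4): flips 3 -> legal
(0,5): flips 1 -> legal
(1,3): flips 1 -> legal
(2,5): flips 1 -> legal
(3,0): no bracket -> illegal
(3,1): flips 1 -> legal
(3,2): no bracket -> illegal
(3,5): flips 2 -> legal
(3,6): no bracket -> illegal
(3,7): flips 1 -> legal
(4,0): flips 3 -> legal
(4,7): flips 2 -> legal
(5,0): no bracket -> illegal
(5,2): no bracket -> illegal
(5,3): flips 1 -> legal
(5,4): no bracket -> illegal
(5,6): flips 2 -> legal
(5,7): no bracket -> illegal
B mobility = 11
-- W to move --
(0,4): no bracket -> illegal
(0,5): no bracket -> illegal
(0,6): flips 1 -> legal
(1,2): flips 1 -> legal
(1,3): flips 2 -> legal
(1,6): flips 1 -> legal
(2,2): flips 1 -> legal
(2,5): no bracket -> illegal
(2,6): no bracket -> illegal
(3,2): flips 2 -> legal
(3,5): no bracket -> illegal
(4,0): no bracket -> illegal
(5,0): no bracket -> illegal
(5,2): no bracket -> illegal
(5,3): no bracket -> illegal
(5,4): flips 1 -> legal
(5,6): no bracket -> illegal
(6,0): flips 1 -> legal
(6,1): flips 1 -> legal
(6,2): no bracket -> illegal
(6,4): flips 1 -> legal
(6,5): flips 1 -> legal
(6,6): no bracket -> illegal
W mobility = 11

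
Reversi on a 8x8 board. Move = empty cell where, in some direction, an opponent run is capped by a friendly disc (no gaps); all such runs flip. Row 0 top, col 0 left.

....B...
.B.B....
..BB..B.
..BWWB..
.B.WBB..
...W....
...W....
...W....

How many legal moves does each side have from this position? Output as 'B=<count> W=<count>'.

-- B to move --
(2,4): flips 1 -> legal
(2,5): no bracket -> illegal
(4,2): flips 1 -> legal
(5,2): no bracket -> illegal
(5,4): flips 1 -> legal
(6,2): flips 1 -> legal
(6,4): no bracket -> illegal
(7,2): no bracket -> illegal
(7,4): no bracket -> illegal
B mobility = 4
-- W to move --
(0,0): flips 2 -> legal
(0,1): no bracket -> illegal
(0,2): no bracket -> illegal
(0,3): flips 2 -> legal
(0,5): no bracket -> illegal
(1,0): no bracket -> illegal
(1,2): flips 1 -> legal
(1,4): no bracket -> illegal
(1,5): no bracket -> illegal
(1,6): no bracket -> illegal
(1,7): flips 3 -> legal
(2,0): no bracket -> illegal
(2,1): flips 1 -> legal
(2,4): no bracket -> illegal
(2,5): no bracket -> illegal
(2,7): no bracket -> illegal
(3,0): no bracket -> illegal
(3,1): flips 1 -> legal
(3,6): flips 1 -> legal
(3,7): no bracket -> illegal
(4,0): no bracket -> illegal
(4,2): no bracket -> illegal
(4,6): flips 2 -> legal
(5,0): no bracket -> illegal
(5,1): no bracket -> illegal
(5,2): no bracket -> illegal
(5,4): flips 1 -> legal
(5,5): flips 1 -> legal
(5,6): flips 1 -> legal
W mobility = 11

Answer: B=4 W=11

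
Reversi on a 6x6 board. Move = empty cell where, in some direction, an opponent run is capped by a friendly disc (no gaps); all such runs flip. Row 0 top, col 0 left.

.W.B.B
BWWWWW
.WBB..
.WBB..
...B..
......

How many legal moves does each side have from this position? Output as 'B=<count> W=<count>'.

-- B to move --
(0,0): flips 1 -> legal
(0,2): flips 1 -> legal
(0,4): flips 1 -> legal
(2,0): flips 1 -> legal
(2,4): no bracket -> illegal
(2,5): flips 2 -> legal
(3,0): flips 3 -> legal
(4,0): flips 1 -> legal
(4,1): no bracket -> illegal
(4,2): no bracket -> illegal
B mobility = 7
-- W to move --
(0,0): no bracket -> illegal
(0,2): no bracket -> illegal
(0,4): no bracket -> illegal
(2,0): no bracket -> illegal
(2,4): flips 2 -> legal
(3,4): flips 3 -> legal
(4,1): flips 2 -> legal
(4,2): flips 2 -> legal
(4,4): flips 2 -> legal
(5,2): no bracket -> illegal
(5,3): flips 3 -> legal
(5,4): flips 2 -> legal
W mobility = 7

Answer: B=7 W=7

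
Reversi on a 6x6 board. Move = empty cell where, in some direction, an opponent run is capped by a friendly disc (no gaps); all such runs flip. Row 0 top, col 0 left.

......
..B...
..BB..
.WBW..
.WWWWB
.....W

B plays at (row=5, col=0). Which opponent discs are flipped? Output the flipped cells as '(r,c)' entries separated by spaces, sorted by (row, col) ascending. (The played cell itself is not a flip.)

Dir NW: edge -> no flip
Dir N: first cell '.' (not opp) -> no flip
Dir NE: opp run (4,1) capped by B -> flip
Dir W: edge -> no flip
Dir E: first cell '.' (not opp) -> no flip
Dir SW: edge -> no flip
Dir S: edge -> no flip
Dir SE: edge -> no flip

Answer: (4,1)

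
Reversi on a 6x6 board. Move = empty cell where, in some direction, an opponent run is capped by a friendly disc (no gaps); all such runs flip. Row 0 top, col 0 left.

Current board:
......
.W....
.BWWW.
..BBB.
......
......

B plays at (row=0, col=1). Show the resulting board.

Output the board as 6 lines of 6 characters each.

Answer: .B....
.B....
.BWWW.
..BBB.
......
......

Derivation:
Place B at (0,1); scan 8 dirs for brackets.
Dir NW: edge -> no flip
Dir N: edge -> no flip
Dir NE: edge -> no flip
Dir W: first cell '.' (not opp) -> no flip
Dir E: first cell '.' (not opp) -> no flip
Dir SW: first cell '.' (not opp) -> no flip
Dir S: opp run (1,1) capped by B -> flip
Dir SE: first cell '.' (not opp) -> no flip
All flips: (1,1)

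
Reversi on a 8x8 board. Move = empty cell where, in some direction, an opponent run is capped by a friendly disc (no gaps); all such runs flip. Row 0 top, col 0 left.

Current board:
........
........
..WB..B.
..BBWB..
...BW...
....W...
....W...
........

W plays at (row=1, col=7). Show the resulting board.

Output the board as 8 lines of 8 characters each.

Place W at (1,7); scan 8 dirs for brackets.
Dir NW: first cell '.' (not opp) -> no flip
Dir N: first cell '.' (not opp) -> no flip
Dir NE: edge -> no flip
Dir W: first cell '.' (not opp) -> no flip
Dir E: edge -> no flip
Dir SW: opp run (2,6) (3,5) capped by W -> flip
Dir S: first cell '.' (not opp) -> no flip
Dir SE: edge -> no flip
All flips: (2,6) (3,5)

Answer: ........
.......W
..WB..W.
..BBWW..
...BW...
....W...
....W...
........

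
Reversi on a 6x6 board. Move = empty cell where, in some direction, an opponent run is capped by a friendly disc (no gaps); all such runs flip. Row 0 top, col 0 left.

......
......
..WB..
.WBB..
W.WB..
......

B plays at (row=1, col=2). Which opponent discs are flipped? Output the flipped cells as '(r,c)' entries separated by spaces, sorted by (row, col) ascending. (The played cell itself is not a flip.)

Answer: (2,2)

Derivation:
Dir NW: first cell '.' (not opp) -> no flip
Dir N: first cell '.' (not opp) -> no flip
Dir NE: first cell '.' (not opp) -> no flip
Dir W: first cell '.' (not opp) -> no flip
Dir E: first cell '.' (not opp) -> no flip
Dir SW: first cell '.' (not opp) -> no flip
Dir S: opp run (2,2) capped by B -> flip
Dir SE: first cell 'B' (not opp) -> no flip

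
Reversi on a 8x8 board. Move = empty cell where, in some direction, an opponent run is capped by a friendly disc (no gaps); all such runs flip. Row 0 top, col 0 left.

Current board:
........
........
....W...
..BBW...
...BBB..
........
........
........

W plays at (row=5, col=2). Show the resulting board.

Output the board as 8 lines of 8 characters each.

Answer: ........
........
....W...
..BBW...
...WBB..
..W.....
........
........

Derivation:
Place W at (5,2); scan 8 dirs for brackets.
Dir NW: first cell '.' (not opp) -> no flip
Dir N: first cell '.' (not opp) -> no flip
Dir NE: opp run (4,3) capped by W -> flip
Dir W: first cell '.' (not opp) -> no flip
Dir E: first cell '.' (not opp) -> no flip
Dir SW: first cell '.' (not opp) -> no flip
Dir S: first cell '.' (not opp) -> no flip
Dir SE: first cell '.' (not opp) -> no flip
All flips: (4,3)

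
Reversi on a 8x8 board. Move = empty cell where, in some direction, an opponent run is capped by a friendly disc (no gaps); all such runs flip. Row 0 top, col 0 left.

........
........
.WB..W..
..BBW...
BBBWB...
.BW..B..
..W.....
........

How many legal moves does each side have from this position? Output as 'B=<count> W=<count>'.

Answer: B=9 W=7

Derivation:
-- B to move --
(1,0): flips 1 -> legal
(1,1): no bracket -> illegal
(1,2): no bracket -> illegal
(1,4): no bracket -> illegal
(1,5): no bracket -> illegal
(1,6): no bracket -> illegal
(2,0): flips 1 -> legal
(2,3): no bracket -> illegal
(2,4): flips 1 -> legal
(2,6): no bracket -> illegal
(3,0): no bracket -> illegal
(3,1): no bracket -> illegal
(3,5): flips 1 -> legal
(3,6): no bracket -> illegal
(4,5): no bracket -> illegal
(5,3): flips 2 -> legal
(5,4): flips 1 -> legal
(6,1): no bracket -> illegal
(6,3): flips 1 -> legal
(7,1): no bracket -> illegal
(7,2): flips 2 -> legal
(7,3): flips 1 -> legal
B mobility = 9
-- W to move --
(1,1): no bracket -> illegal
(1,2): flips 3 -> legal
(1,3): no bracket -> illegal
(2,3): flips 2 -> legal
(2,4): no bracket -> illegal
(3,0): flips 1 -> legal
(3,1): flips 2 -> legal
(3,5): no bracket -> illegal
(4,5): flips 1 -> legal
(4,6): no bracket -> illegal
(5,0): flips 1 -> legal
(5,3): no bracket -> illegal
(5,4): flips 1 -> legal
(5,6): no bracket -> illegal
(6,0): no bracket -> illegal
(6,1): no bracket -> illegal
(6,4): no bracket -> illegal
(6,5): no bracket -> illegal
(6,6): no bracket -> illegal
W mobility = 7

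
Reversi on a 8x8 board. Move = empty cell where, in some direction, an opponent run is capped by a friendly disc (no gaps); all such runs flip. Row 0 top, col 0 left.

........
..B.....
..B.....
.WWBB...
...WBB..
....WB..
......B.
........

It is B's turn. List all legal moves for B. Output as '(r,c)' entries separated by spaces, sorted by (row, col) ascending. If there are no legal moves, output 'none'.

(2,0): no bracket -> illegal
(2,1): no bracket -> illegal
(2,3): no bracket -> illegal
(3,0): flips 2 -> legal
(4,0): flips 1 -> legal
(4,1): no bracket -> illegal
(4,2): flips 2 -> legal
(5,2): flips 1 -> legal
(5,3): flips 2 -> legal
(6,3): flips 1 -> legal
(6,4): flips 1 -> legal
(6,5): no bracket -> illegal

Answer: (3,0) (4,0) (4,2) (5,2) (5,3) (6,3) (6,4)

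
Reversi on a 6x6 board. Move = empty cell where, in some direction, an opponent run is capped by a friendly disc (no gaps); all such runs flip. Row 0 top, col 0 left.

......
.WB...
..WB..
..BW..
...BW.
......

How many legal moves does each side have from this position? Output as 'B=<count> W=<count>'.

-- B to move --
(0,0): no bracket -> illegal
(0,1): no bracket -> illegal
(0,2): no bracket -> illegal
(1,0): flips 1 -> legal
(1,3): no bracket -> illegal
(2,0): no bracket -> illegal
(2,1): flips 1 -> legal
(2,4): no bracket -> illegal
(3,1): no bracket -> illegal
(3,4): flips 1 -> legal
(3,5): no bracket -> illegal
(4,2): no bracket -> illegal
(4,5): flips 1 -> legal
(5,3): no bracket -> illegal
(5,4): no bracket -> illegal
(5,5): no bracket -> illegal
B mobility = 4
-- W to move --
(0,1): no bracket -> illegal
(0,2): flips 1 -> legal
(0,3): no bracket -> illegal
(1,3): flips 2 -> legal
(1,4): no bracket -> illegal
(2,1): no bracket -> illegal
(2,4): flips 1 -> legal
(3,1): flips 1 -> legal
(3,4): no bracket -> illegal
(4,1): no bracket -> illegal
(4,2): flips 2 -> legal
(5,2): no bracket -> illegal
(5,3): flips 1 -> legal
(5,4): no bracket -> illegal
W mobility = 6

Answer: B=4 W=6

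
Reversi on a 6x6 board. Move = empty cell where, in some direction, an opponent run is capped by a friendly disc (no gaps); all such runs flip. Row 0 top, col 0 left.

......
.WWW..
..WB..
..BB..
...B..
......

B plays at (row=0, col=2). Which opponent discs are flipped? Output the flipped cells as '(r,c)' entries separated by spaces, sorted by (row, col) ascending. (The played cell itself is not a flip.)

Dir NW: edge -> no flip
Dir N: edge -> no flip
Dir NE: edge -> no flip
Dir W: first cell '.' (not opp) -> no flip
Dir E: first cell '.' (not opp) -> no flip
Dir SW: opp run (1,1), next='.' -> no flip
Dir S: opp run (1,2) (2,2) capped by B -> flip
Dir SE: opp run (1,3), next='.' -> no flip

Answer: (1,2) (2,2)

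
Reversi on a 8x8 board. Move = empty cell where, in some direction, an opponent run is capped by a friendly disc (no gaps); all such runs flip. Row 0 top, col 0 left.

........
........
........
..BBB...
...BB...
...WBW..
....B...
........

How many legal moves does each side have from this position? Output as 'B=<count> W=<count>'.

-- B to move --
(4,2): flips 1 -> legal
(4,5): no bracket -> illegal
(4,6): flips 1 -> legal
(5,2): flips 1 -> legal
(5,6): flips 1 -> legal
(6,2): flips 1 -> legal
(6,3): flips 1 -> legal
(6,5): no bracket -> illegal
(6,6): flips 1 -> legal
B mobility = 7
-- W to move --
(2,1): no bracket -> illegal
(2,2): flips 2 -> legal
(2,3): flips 2 -> legal
(2,4): no bracket -> illegal
(2,5): no bracket -> illegal
(3,1): no bracket -> illegal
(3,5): flips 1 -> legal
(4,1): no bracket -> illegal
(4,2): no bracket -> illegal
(4,5): no bracket -> illegal
(5,2): no bracket -> illegal
(6,3): no bracket -> illegal
(6,5): no bracket -> illegal
(7,3): flips 1 -> legal
(7,4): no bracket -> illegal
(7,5): flips 1 -> legal
W mobility = 5

Answer: B=7 W=5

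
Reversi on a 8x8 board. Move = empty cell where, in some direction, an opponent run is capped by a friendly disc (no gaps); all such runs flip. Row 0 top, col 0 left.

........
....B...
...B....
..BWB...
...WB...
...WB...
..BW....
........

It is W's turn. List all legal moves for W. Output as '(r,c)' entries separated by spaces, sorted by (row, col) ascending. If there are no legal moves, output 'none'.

(0,3): no bracket -> illegal
(0,4): no bracket -> illegal
(0,5): no bracket -> illegal
(1,2): no bracket -> illegal
(1,3): flips 1 -> legal
(1,5): no bracket -> illegal
(2,1): flips 1 -> legal
(2,2): no bracket -> illegal
(2,4): no bracket -> illegal
(2,5): flips 1 -> legal
(3,1): flips 1 -> legal
(3,5): flips 2 -> legal
(4,1): no bracket -> illegal
(4,2): no bracket -> illegal
(4,5): flips 2 -> legal
(5,1): no bracket -> illegal
(5,2): no bracket -> illegal
(5,5): flips 2 -> legal
(6,1): flips 1 -> legal
(6,4): no bracket -> illegal
(6,5): flips 1 -> legal
(7,1): flips 1 -> legal
(7,2): no bracket -> illegal
(7,3): no bracket -> illegal

Answer: (1,3) (2,1) (2,5) (3,1) (3,5) (4,5) (5,5) (6,1) (6,5) (7,1)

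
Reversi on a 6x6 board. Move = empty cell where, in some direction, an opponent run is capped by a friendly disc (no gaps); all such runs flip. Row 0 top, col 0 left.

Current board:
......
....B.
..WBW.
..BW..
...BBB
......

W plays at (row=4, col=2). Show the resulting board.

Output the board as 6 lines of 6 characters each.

Place W at (4,2); scan 8 dirs for brackets.
Dir NW: first cell '.' (not opp) -> no flip
Dir N: opp run (3,2) capped by W -> flip
Dir NE: first cell 'W' (not opp) -> no flip
Dir W: first cell '.' (not opp) -> no flip
Dir E: opp run (4,3) (4,4) (4,5), next=edge -> no flip
Dir SW: first cell '.' (not opp) -> no flip
Dir S: first cell '.' (not opp) -> no flip
Dir SE: first cell '.' (not opp) -> no flip
All flips: (3,2)

Answer: ......
....B.
..WBW.
..WW..
..WBBB
......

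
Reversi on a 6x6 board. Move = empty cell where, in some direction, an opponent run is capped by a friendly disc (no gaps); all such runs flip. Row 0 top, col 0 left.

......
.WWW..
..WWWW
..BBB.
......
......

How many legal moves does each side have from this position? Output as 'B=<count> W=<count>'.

-- B to move --
(0,0): flips 2 -> legal
(0,1): flips 2 -> legal
(0,2): flips 2 -> legal
(0,3): flips 2 -> legal
(0,4): no bracket -> illegal
(1,0): no bracket -> illegal
(1,4): flips 2 -> legal
(1,5): flips 1 -> legal
(2,0): no bracket -> illegal
(2,1): no bracket -> illegal
(3,1): no bracket -> illegal
(3,5): no bracket -> illegal
B mobility = 6
-- W to move --
(2,1): no bracket -> illegal
(3,1): no bracket -> illegal
(3,5): no bracket -> illegal
(4,1): flips 1 -> legal
(4,2): flips 2 -> legal
(4,3): flips 2 -> legal
(4,4): flips 2 -> legal
(4,5): flips 1 -> legal
W mobility = 5

Answer: B=6 W=5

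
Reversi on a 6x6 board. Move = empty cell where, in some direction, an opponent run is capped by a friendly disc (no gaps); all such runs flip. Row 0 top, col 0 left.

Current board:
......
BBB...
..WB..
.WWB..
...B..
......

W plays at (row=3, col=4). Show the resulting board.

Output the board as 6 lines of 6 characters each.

Answer: ......
BBB...
..WB..
.WWWW.
...B..
......

Derivation:
Place W at (3,4); scan 8 dirs for brackets.
Dir NW: opp run (2,3) (1,2), next='.' -> no flip
Dir N: first cell '.' (not opp) -> no flip
Dir NE: first cell '.' (not opp) -> no flip
Dir W: opp run (3,3) capped by W -> flip
Dir E: first cell '.' (not opp) -> no flip
Dir SW: opp run (4,3), next='.' -> no flip
Dir S: first cell '.' (not opp) -> no flip
Dir SE: first cell '.' (not opp) -> no flip
All flips: (3,3)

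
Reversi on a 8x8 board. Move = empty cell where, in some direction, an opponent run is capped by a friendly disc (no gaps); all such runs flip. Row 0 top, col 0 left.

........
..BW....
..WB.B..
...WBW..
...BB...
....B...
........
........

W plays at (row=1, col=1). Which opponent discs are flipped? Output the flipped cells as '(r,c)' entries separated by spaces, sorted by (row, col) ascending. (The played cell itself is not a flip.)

Answer: (1,2)

Derivation:
Dir NW: first cell '.' (not opp) -> no flip
Dir N: first cell '.' (not opp) -> no flip
Dir NE: first cell '.' (not opp) -> no flip
Dir W: first cell '.' (not opp) -> no flip
Dir E: opp run (1,2) capped by W -> flip
Dir SW: first cell '.' (not opp) -> no flip
Dir S: first cell '.' (not opp) -> no flip
Dir SE: first cell 'W' (not opp) -> no flip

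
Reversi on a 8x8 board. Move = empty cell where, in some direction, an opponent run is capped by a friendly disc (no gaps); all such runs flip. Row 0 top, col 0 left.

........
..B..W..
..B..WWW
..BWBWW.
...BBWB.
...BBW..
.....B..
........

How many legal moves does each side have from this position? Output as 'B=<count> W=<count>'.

Answer: B=9 W=12

Derivation:
-- B to move --
(0,4): no bracket -> illegal
(0,5): flips 5 -> legal
(0,6): no bracket -> illegal
(1,4): no bracket -> illegal
(1,6): flips 3 -> legal
(1,7): flips 2 -> legal
(2,3): flips 1 -> legal
(2,4): flips 1 -> legal
(3,7): flips 2 -> legal
(4,2): no bracket -> illegal
(4,7): no bracket -> illegal
(5,6): flips 2 -> legal
(6,4): flips 1 -> legal
(6,6): flips 1 -> legal
B mobility = 9
-- W to move --
(0,1): no bracket -> illegal
(0,2): no bracket -> illegal
(0,3): no bracket -> illegal
(1,1): flips 1 -> legal
(1,3): no bracket -> illegal
(2,1): no bracket -> illegal
(2,3): flips 1 -> legal
(2,4): no bracket -> illegal
(3,1): flips 1 -> legal
(3,7): flips 1 -> legal
(4,1): no bracket -> illegal
(4,2): flips 2 -> legal
(4,7): flips 1 -> legal
(5,2): flips 4 -> legal
(5,6): flips 1 -> legal
(5,7): flips 1 -> legal
(6,2): flips 2 -> legal
(6,3): flips 3 -> legal
(6,4): no bracket -> illegal
(6,6): no bracket -> illegal
(7,4): no bracket -> illegal
(7,5): flips 1 -> legal
(7,6): no bracket -> illegal
W mobility = 12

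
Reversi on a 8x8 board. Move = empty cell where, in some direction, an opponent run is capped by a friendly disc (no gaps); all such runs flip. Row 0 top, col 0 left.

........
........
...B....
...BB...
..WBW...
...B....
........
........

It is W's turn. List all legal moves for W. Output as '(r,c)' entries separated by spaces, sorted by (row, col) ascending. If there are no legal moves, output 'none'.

(1,2): no bracket -> illegal
(1,3): no bracket -> illegal
(1,4): no bracket -> illegal
(2,2): flips 1 -> legal
(2,4): flips 2 -> legal
(2,5): no bracket -> illegal
(3,2): no bracket -> illegal
(3,5): no bracket -> illegal
(4,5): no bracket -> illegal
(5,2): no bracket -> illegal
(5,4): no bracket -> illegal
(6,2): flips 1 -> legal
(6,3): no bracket -> illegal
(6,4): flips 1 -> legal

Answer: (2,2) (2,4) (6,2) (6,4)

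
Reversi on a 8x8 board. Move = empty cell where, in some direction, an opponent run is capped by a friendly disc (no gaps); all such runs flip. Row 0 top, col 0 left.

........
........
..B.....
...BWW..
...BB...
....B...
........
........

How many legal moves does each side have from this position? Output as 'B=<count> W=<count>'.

Answer: B=4 W=4

Derivation:
-- B to move --
(2,3): no bracket -> illegal
(2,4): flips 1 -> legal
(2,5): flips 1 -> legal
(2,6): flips 1 -> legal
(3,6): flips 2 -> legal
(4,5): no bracket -> illegal
(4,6): no bracket -> illegal
B mobility = 4
-- W to move --
(1,1): no bracket -> illegal
(1,2): no bracket -> illegal
(1,3): no bracket -> illegal
(2,1): no bracket -> illegal
(2,3): no bracket -> illegal
(2,4): no bracket -> illegal
(3,1): no bracket -> illegal
(3,2): flips 1 -> legal
(4,2): no bracket -> illegal
(4,5): no bracket -> illegal
(5,2): flips 1 -> legal
(5,3): flips 1 -> legal
(5,5): no bracket -> illegal
(6,3): no bracket -> illegal
(6,4): flips 2 -> legal
(6,5): no bracket -> illegal
W mobility = 4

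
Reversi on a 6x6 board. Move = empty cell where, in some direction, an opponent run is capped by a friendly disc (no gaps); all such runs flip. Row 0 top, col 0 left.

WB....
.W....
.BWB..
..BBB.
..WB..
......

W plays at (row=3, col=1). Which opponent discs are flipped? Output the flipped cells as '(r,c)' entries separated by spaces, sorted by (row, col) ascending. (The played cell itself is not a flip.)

Dir NW: first cell '.' (not opp) -> no flip
Dir N: opp run (2,1) capped by W -> flip
Dir NE: first cell 'W' (not opp) -> no flip
Dir W: first cell '.' (not opp) -> no flip
Dir E: opp run (3,2) (3,3) (3,4), next='.' -> no flip
Dir SW: first cell '.' (not opp) -> no flip
Dir S: first cell '.' (not opp) -> no flip
Dir SE: first cell 'W' (not opp) -> no flip

Answer: (2,1)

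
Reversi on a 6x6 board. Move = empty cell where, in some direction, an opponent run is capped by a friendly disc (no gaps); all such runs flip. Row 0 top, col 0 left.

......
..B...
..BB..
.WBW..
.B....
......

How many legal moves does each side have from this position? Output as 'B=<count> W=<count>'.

-- B to move --
(2,0): no bracket -> illegal
(2,1): flips 1 -> legal
(2,4): no bracket -> illegal
(3,0): flips 1 -> legal
(3,4): flips 1 -> legal
(4,0): flips 1 -> legal
(4,2): no bracket -> illegal
(4,3): flips 1 -> legal
(4,4): flips 1 -> legal
B mobility = 6
-- W to move --
(0,1): no bracket -> illegal
(0,2): no bracket -> illegal
(0,3): no bracket -> illegal
(1,1): flips 1 -> legal
(1,3): flips 2 -> legal
(1,4): no bracket -> illegal
(2,1): no bracket -> illegal
(2,4): no bracket -> illegal
(3,0): no bracket -> illegal
(3,4): no bracket -> illegal
(4,0): no bracket -> illegal
(4,2): no bracket -> illegal
(4,3): no bracket -> illegal
(5,0): no bracket -> illegal
(5,1): flips 1 -> legal
(5,2): no bracket -> illegal
W mobility = 3

Answer: B=6 W=3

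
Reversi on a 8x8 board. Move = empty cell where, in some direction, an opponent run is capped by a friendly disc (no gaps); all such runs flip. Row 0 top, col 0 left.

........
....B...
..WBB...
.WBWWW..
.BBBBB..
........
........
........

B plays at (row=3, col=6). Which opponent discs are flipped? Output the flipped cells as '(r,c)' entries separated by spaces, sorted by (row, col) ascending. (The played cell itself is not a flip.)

Answer: (3,3) (3,4) (3,5)

Derivation:
Dir NW: first cell '.' (not opp) -> no flip
Dir N: first cell '.' (not opp) -> no flip
Dir NE: first cell '.' (not opp) -> no flip
Dir W: opp run (3,5) (3,4) (3,3) capped by B -> flip
Dir E: first cell '.' (not opp) -> no flip
Dir SW: first cell 'B' (not opp) -> no flip
Dir S: first cell '.' (not opp) -> no flip
Dir SE: first cell '.' (not opp) -> no flip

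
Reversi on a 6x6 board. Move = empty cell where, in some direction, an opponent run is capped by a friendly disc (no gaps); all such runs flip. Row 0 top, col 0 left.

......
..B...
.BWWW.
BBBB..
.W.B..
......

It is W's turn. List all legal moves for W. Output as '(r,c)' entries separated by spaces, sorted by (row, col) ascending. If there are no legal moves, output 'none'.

(0,1): flips 1 -> legal
(0,2): flips 1 -> legal
(0,3): no bracket -> illegal
(1,0): no bracket -> illegal
(1,1): flips 2 -> legal
(1,3): no bracket -> illegal
(2,0): flips 1 -> legal
(3,4): no bracket -> illegal
(4,0): flips 1 -> legal
(4,2): flips 2 -> legal
(4,4): flips 1 -> legal
(5,2): no bracket -> illegal
(5,3): flips 2 -> legal
(5,4): no bracket -> illegal

Answer: (0,1) (0,2) (1,1) (2,0) (4,0) (4,2) (4,4) (5,3)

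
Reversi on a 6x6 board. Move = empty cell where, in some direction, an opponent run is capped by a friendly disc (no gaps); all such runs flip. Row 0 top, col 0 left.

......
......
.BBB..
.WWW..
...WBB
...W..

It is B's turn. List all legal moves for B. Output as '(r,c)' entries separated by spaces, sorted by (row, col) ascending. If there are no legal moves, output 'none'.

(2,0): no bracket -> illegal
(2,4): no bracket -> illegal
(3,0): no bracket -> illegal
(3,4): no bracket -> illegal
(4,0): flips 1 -> legal
(4,1): flips 2 -> legal
(4,2): flips 2 -> legal
(5,2): no bracket -> illegal
(5,4): flips 2 -> legal

Answer: (4,0) (4,1) (4,2) (5,4)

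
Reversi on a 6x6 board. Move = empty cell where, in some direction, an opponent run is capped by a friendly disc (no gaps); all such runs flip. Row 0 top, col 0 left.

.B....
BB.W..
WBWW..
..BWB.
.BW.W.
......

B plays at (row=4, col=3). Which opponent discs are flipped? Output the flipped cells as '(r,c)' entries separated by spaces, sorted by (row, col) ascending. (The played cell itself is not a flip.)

Dir NW: first cell 'B' (not opp) -> no flip
Dir N: opp run (3,3) (2,3) (1,3), next='.' -> no flip
Dir NE: first cell 'B' (not opp) -> no flip
Dir W: opp run (4,2) capped by B -> flip
Dir E: opp run (4,4), next='.' -> no flip
Dir SW: first cell '.' (not opp) -> no flip
Dir S: first cell '.' (not opp) -> no flip
Dir SE: first cell '.' (not opp) -> no flip

Answer: (4,2)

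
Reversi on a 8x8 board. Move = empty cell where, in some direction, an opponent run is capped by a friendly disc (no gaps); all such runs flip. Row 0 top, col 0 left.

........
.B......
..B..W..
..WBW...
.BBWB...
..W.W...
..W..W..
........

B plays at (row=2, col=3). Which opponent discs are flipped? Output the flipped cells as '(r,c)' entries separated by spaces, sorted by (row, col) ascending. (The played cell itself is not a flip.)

Answer: (3,2)

Derivation:
Dir NW: first cell '.' (not opp) -> no flip
Dir N: first cell '.' (not opp) -> no flip
Dir NE: first cell '.' (not opp) -> no flip
Dir W: first cell 'B' (not opp) -> no flip
Dir E: first cell '.' (not opp) -> no flip
Dir SW: opp run (3,2) capped by B -> flip
Dir S: first cell 'B' (not opp) -> no flip
Dir SE: opp run (3,4), next='.' -> no flip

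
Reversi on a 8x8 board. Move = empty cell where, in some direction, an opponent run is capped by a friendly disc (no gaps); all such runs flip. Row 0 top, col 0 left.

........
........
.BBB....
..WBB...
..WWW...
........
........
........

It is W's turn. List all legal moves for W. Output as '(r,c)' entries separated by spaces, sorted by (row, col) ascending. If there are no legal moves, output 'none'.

Answer: (1,0) (1,1) (1,2) (1,3) (1,4) (2,4) (2,5) (3,5)

Derivation:
(1,0): flips 1 -> legal
(1,1): flips 2 -> legal
(1,2): flips 1 -> legal
(1,3): flips 2 -> legal
(1,4): flips 1 -> legal
(2,0): no bracket -> illegal
(2,4): flips 2 -> legal
(2,5): flips 1 -> legal
(3,0): no bracket -> illegal
(3,1): no bracket -> illegal
(3,5): flips 2 -> legal
(4,5): no bracket -> illegal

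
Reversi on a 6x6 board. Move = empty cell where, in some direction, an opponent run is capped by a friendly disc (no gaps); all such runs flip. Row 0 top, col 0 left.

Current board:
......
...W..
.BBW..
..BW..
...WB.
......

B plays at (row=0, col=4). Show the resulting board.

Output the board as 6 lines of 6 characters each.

Place B at (0,4); scan 8 dirs for brackets.
Dir NW: edge -> no flip
Dir N: edge -> no flip
Dir NE: edge -> no flip
Dir W: first cell '.' (not opp) -> no flip
Dir E: first cell '.' (not opp) -> no flip
Dir SW: opp run (1,3) capped by B -> flip
Dir S: first cell '.' (not opp) -> no flip
Dir SE: first cell '.' (not opp) -> no flip
All flips: (1,3)

Answer: ....B.
...B..
.BBW..
..BW..
...WB.
......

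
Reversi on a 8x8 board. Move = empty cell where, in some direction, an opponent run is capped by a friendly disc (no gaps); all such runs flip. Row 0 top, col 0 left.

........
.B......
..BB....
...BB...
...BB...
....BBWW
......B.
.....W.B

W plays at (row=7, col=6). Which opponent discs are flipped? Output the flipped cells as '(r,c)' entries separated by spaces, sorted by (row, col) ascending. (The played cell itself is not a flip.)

Dir NW: first cell '.' (not opp) -> no flip
Dir N: opp run (6,6) capped by W -> flip
Dir NE: first cell '.' (not opp) -> no flip
Dir W: first cell 'W' (not opp) -> no flip
Dir E: opp run (7,7), next=edge -> no flip
Dir SW: edge -> no flip
Dir S: edge -> no flip
Dir SE: edge -> no flip

Answer: (6,6)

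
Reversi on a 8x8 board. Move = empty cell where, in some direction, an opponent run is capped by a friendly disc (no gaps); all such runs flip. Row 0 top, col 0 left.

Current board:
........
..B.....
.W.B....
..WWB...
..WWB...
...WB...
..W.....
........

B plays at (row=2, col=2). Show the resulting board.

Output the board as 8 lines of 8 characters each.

Answer: ........
..B.....
.WBB....
..WBB...
..WWB...
...WB...
..W.....
........

Derivation:
Place B at (2,2); scan 8 dirs for brackets.
Dir NW: first cell '.' (not opp) -> no flip
Dir N: first cell 'B' (not opp) -> no flip
Dir NE: first cell '.' (not opp) -> no flip
Dir W: opp run (2,1), next='.' -> no flip
Dir E: first cell 'B' (not opp) -> no flip
Dir SW: first cell '.' (not opp) -> no flip
Dir S: opp run (3,2) (4,2), next='.' -> no flip
Dir SE: opp run (3,3) capped by B -> flip
All flips: (3,3)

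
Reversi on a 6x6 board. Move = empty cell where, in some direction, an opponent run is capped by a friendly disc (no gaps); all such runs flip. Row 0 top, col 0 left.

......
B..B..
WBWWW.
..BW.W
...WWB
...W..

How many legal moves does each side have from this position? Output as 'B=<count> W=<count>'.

-- B to move --
(1,1): no bracket -> illegal
(1,2): flips 1 -> legal
(1,4): flips 1 -> legal
(1,5): no bracket -> illegal
(2,5): flips 4 -> legal
(3,0): flips 1 -> legal
(3,1): flips 1 -> legal
(3,4): flips 1 -> legal
(4,2): flips 2 -> legal
(5,2): no bracket -> illegal
(5,4): flips 1 -> legal
(5,5): no bracket -> illegal
B mobility = 8
-- W to move --
(0,0): flips 1 -> legal
(0,1): no bracket -> illegal
(0,2): flips 1 -> legal
(0,3): flips 1 -> legal
(0,4): flips 1 -> legal
(1,1): no bracket -> illegal
(1,2): no bracket -> illegal
(1,4): no bracket -> illegal
(3,0): no bracket -> illegal
(3,1): flips 1 -> legal
(3,4): no bracket -> illegal
(4,1): flips 1 -> legal
(4,2): flips 1 -> legal
(5,4): no bracket -> illegal
(5,5): flips 1 -> legal
W mobility = 8

Answer: B=8 W=8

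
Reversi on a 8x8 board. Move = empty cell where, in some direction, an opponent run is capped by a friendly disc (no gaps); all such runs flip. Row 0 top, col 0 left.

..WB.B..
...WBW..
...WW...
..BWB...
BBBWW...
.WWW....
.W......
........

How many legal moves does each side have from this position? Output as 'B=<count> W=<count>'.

Answer: B=13 W=9

Derivation:
-- B to move --
(0,1): flips 1 -> legal
(0,4): no bracket -> illegal
(0,6): flips 3 -> legal
(1,1): no bracket -> illegal
(1,2): flips 2 -> legal
(1,6): flips 1 -> legal
(2,2): no bracket -> illegal
(2,5): flips 1 -> legal
(2,6): no bracket -> illegal
(3,5): no bracket -> illegal
(4,5): flips 2 -> legal
(5,0): no bracket -> illegal
(5,4): flips 2 -> legal
(5,5): no bracket -> illegal
(6,0): flips 1 -> legal
(6,2): flips 2 -> legal
(6,3): flips 6 -> legal
(6,4): flips 1 -> legal
(7,0): flips 3 -> legal
(7,1): flips 2 -> legal
(7,2): no bracket -> illegal
B mobility = 13
-- W to move --
(0,4): flips 2 -> legal
(0,6): no bracket -> illegal
(1,2): no bracket -> illegal
(1,6): no bracket -> illegal
(2,1): flips 1 -> legal
(2,2): flips 2 -> legal
(2,5): flips 1 -> legal
(3,0): flips 1 -> legal
(3,1): flips 3 -> legal
(3,5): flips 1 -> legal
(4,5): flips 1 -> legal
(5,0): flips 2 -> legal
W mobility = 9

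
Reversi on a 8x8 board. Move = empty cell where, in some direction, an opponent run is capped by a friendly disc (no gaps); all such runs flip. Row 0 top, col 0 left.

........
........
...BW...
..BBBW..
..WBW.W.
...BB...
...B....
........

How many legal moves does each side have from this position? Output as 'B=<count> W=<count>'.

Answer: B=11 W=4

Derivation:
-- B to move --
(1,3): no bracket -> illegal
(1,4): flips 1 -> legal
(1,5): flips 1 -> legal
(2,5): flips 1 -> legal
(2,6): flips 2 -> legal
(3,1): flips 1 -> legal
(3,6): flips 1 -> legal
(3,7): no bracket -> illegal
(4,1): flips 1 -> legal
(4,5): flips 1 -> legal
(4,7): no bracket -> illegal
(5,1): flips 1 -> legal
(5,2): flips 1 -> legal
(5,5): flips 1 -> legal
(5,6): no bracket -> illegal
(5,7): no bracket -> illegal
B mobility = 11
-- W to move --
(1,2): no bracket -> illegal
(1,3): no bracket -> illegal
(1,4): no bracket -> illegal
(2,1): no bracket -> illegal
(2,2): flips 3 -> legal
(2,5): no bracket -> illegal
(3,1): flips 3 -> legal
(4,1): no bracket -> illegal
(4,5): no bracket -> illegal
(5,2): no bracket -> illegal
(5,5): no bracket -> illegal
(6,2): flips 1 -> legal
(6,4): flips 2 -> legal
(6,5): no bracket -> illegal
(7,2): no bracket -> illegal
(7,3): no bracket -> illegal
(7,4): no bracket -> illegal
W mobility = 4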